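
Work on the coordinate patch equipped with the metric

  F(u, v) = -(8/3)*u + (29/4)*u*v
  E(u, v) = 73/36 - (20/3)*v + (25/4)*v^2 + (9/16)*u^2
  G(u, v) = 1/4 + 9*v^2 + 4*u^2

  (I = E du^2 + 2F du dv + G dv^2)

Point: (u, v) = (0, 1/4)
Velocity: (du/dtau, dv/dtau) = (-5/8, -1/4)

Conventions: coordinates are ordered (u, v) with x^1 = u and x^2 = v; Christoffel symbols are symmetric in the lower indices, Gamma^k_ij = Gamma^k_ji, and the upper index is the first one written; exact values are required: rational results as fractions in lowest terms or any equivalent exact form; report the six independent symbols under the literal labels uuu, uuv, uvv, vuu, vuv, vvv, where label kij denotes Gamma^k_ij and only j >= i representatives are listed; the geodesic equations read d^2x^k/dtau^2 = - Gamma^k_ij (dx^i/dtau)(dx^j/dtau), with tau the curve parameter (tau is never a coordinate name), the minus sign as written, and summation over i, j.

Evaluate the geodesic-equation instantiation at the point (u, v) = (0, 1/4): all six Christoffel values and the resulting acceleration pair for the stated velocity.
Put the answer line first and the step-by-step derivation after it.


Answer: Gamma_uuu = 0, Gamma_uuv = -1020/433, Gamma_uvv = 0, Gamma_vuu = 44/39, Gamma_vuv = 0, Gamma_vvv = 36/13; accelerations (d^2u/dtau^2, d^2v/dtau^2) = (1275/1732, -383/624)

E = 433/576, F = 0, G = 13/16 at the point
E_u = 0, E_v = -85/24, F_u = -41/48, F_v = 0, G_u = 0, G_v = 9/2
EG - F^2 = 5629/9216;  g^inv = (9216/5629) * [[13/16, 0], [0, 433/576]]
first-kind symbols [ij,l] = (1/2)(d_i g_jl + d_j g_il - d_l g_ij): [uu,u] = E_u/2 = 0, [uu,v] = F_u - E_v/2 = 11/12, [uv,u] = E_v/2 = -85/48, [uv,v] = G_u/2 = 0, [vv,u] = F_v - G_u/2 = 0, [vv,v] = G_v/2 = 9/4
Gamma^u_ij = (G*[ij,u] - F*[ij,v])/(EG - F^2), Gamma^v_ij = (E*[ij,v] - F*[ij,u])/(EG - F^2)
Gamma_uuu = 0, Gamma_uuv = -1020/433, Gamma_uvv = 0, Gamma_vuu = 44/39, Gamma_vuv = 0, Gamma_vvv = 36/13
d^2u/dtau^2 = -(Gamma_uuu*(-5/8)^2 + 2*Gamma_uuv*(-5/8)*(-1/4) + Gamma_uvv*(-1/4)^2) = 1275/1732
d^2v/dtau^2 = -(Gamma_vuu*(-5/8)^2 + 2*Gamma_vuv*(-5/8)*(-1/4) + Gamma_vvv*(-1/4)^2) = -383/624


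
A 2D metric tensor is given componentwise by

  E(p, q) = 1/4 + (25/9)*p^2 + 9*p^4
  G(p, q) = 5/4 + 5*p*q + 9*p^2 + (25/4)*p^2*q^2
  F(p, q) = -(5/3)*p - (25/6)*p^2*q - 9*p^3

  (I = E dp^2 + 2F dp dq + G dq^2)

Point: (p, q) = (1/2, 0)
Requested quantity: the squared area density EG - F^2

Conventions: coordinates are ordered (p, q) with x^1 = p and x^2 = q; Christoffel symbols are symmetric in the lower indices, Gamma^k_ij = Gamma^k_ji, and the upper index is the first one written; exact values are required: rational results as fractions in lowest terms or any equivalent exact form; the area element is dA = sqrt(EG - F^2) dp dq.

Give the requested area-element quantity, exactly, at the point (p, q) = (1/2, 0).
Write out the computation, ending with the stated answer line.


E = 217/144, F = -47/24, G = 7/2; EG - F^2 = 829/576

Answer: EG - F^2 = 829/576


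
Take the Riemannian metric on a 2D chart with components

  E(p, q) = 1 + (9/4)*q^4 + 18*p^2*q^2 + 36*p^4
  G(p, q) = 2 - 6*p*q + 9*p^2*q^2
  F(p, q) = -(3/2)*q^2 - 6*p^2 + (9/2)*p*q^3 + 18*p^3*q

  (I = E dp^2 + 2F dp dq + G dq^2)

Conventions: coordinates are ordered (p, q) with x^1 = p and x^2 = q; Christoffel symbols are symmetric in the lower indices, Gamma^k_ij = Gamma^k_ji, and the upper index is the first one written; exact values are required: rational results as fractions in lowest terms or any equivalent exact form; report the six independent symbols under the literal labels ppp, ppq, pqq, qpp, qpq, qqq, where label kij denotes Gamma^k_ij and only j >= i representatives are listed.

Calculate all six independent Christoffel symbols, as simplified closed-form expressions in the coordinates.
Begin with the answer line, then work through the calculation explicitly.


Answer: Gamma_ppp = (288*p^3 + 72*p*q^2)/(144*p^4 + 108*p^2*q^2 - 24*p*q + 9*q^4 + 8), Gamma_ppq = (72*p^2*q + 18*q^3)/(144*p^4 + 108*p^2*q^2 - 24*p*q + 9*q^4 + 8), Gamma_pqq = (72*p^3 + 18*p*q^2)/(144*p^4 + 108*p^2*q^2 - 24*p*q + 9*q^4 + 8), Gamma_qpp = (144*p^2*q - 48*p)/(144*p^4 + 108*p^2*q^2 - 24*p*q + 9*q^4 + 8), Gamma_qpq = (36*p*q^2 - 12*q)/(144*p^4 + 108*p^2*q^2 - 24*p*q + 9*q^4 + 8), Gamma_qqq = (36*p^2*q - 12*p)/(144*p^4 + 108*p^2*q^2 - 24*p*q + 9*q^4 + 8)

E = 1 + (9/4)*q^4 + 18*p^2*q^2 + 36*p^4; F = -(3/2)*q^2 - 6*p^2 + (9/2)*p*q^3 + 18*p^3*q; G = 2 - 6*p*q + 9*p^2*q^2
Gamma^k_ij = (1/2) g^{kl} (d_i g_jl + d_j g_il - d_l g_ij), with g^inv = (1/(EG-F^2)) [[G, -F], [-F, E]]
first partials: E_p = 36*p*q^2 + 144*p^3, E_q = 9*q^3 + 36*p^2*q, F_p = -12*p + (9/2)*q^3 + 54*p^2*q, F_q = -3*q + (27/2)*p*q^2 + 18*p^3, G_p = -6*q + 18*p*q^2, G_q = -6*p + 18*p^2*q
D = EG - F^2 = 2 - 6*p*q + (9/4)*q^4 + 27*p^2*q^2 + 36*p^4
expanded: Gamma^p_pp = (G E_p - 2F F_p + F E_q)/(2D), Gamma^p_pq = (G E_q - F G_p)/(2D), Gamma^p_qq = (2G F_q - G G_p - F G_q)/(2D), Gamma^q_pp = (2E F_p - E E_q - F E_p)/(2D), Gamma^q_pq = (E G_p - F E_q)/(2D), Gamma^q_qq = (E G_q - 2F F_q + F G_p)/(2D); substitute and cancel common factors


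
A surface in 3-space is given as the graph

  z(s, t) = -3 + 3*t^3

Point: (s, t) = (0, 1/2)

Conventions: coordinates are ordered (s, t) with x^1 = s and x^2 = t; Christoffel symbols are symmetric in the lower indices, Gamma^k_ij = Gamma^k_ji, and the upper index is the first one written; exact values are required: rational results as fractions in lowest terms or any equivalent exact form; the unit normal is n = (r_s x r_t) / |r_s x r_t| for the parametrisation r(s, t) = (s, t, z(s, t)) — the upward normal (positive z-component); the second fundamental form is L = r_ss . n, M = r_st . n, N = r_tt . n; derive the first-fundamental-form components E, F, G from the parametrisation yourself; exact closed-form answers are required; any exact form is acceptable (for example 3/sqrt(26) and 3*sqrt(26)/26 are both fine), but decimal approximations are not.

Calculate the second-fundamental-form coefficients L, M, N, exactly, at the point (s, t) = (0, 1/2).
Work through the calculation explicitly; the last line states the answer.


z_s = 0, z_t = 9/4, z_ss = 0, z_st = 0, z_tt = 9
E = 1, F = 0, G = 97/16; answer radicand W^2 = 97/16
unnormalised second-form numerators: l = 0, m = 0, n = 9; L = l/sqrt(97/16), and similarly M = m/sqrt(W^2), N = n/sqrt(W^2)

Answer: L = 0, M = 0, N = 36*sqrt(97)/97


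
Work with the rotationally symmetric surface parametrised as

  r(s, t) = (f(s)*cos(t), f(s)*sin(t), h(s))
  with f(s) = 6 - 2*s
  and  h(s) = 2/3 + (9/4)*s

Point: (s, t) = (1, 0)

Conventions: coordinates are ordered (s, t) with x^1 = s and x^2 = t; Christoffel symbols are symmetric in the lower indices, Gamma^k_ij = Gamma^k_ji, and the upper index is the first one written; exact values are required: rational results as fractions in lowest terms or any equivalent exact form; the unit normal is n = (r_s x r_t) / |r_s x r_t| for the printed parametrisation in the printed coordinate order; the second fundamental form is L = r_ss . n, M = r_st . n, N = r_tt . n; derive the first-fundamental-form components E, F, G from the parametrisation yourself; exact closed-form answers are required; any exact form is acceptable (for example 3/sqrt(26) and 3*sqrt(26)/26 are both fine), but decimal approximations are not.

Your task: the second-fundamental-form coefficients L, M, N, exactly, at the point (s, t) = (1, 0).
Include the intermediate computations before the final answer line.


f = 4, f' = -2, f'' = 0, h' = 9/4, h'' = 0
E = 145/16, F = 0, G = 16; answer radicand W^2 = 145/16
unnormalised second-form numerators: l = 0, m = 0, n = 9; L = l/sqrt(145/16), and similarly M = m/sqrt(W^2), N = n/sqrt(W^2)

Answer: L = 0, M = 0, N = 36*sqrt(145)/145


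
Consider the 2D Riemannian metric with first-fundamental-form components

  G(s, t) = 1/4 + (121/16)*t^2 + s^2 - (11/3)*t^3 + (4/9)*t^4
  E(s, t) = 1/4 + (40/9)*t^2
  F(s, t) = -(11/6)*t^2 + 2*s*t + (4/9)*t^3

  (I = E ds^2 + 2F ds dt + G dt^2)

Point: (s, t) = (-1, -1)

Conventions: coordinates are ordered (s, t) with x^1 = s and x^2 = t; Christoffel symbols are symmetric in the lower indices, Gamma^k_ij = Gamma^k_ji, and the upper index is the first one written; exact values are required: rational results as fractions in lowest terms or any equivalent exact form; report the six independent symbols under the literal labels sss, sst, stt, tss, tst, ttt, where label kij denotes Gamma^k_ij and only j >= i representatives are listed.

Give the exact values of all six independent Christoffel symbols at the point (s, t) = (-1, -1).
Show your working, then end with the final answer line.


E = 169/36, F = -5/18, G = 1861/144 at the point
E_s = 0, E_t = -80/9, F_s = -2, F_t = 3, G_s = -2, G_t = -2009/72
EG - F^2 = 34901/576;  g^inv = (576/34901) * [[1861/144, 5/18], [5/18, 169/36]]
first-kind symbols [ij,l] = (1/2)(d_i g_jl + d_j g_il - d_l g_ij): [ss,s] = E_s/2 = 0, [ss,t] = F_s - E_t/2 = 22/9, [st,s] = E_t/2 = -40/9, [st,t] = G_s/2 = -1, [tt,s] = F_t - G_s/2 = 4, [tt,t] = G_t/2 = -2009/144
Gamma^s_ij = (G*[ij,s] - F*[ij,t])/(EG - F^2), Gamma^t_ij = (E*[ij,t] - F*[ij,s])/(EG - F^2)

Answer: Gamma_sss = 3520/314109, Gamma_sst = -17600/18477, Gamma_stt = 14582/18477, Gamma_tss = 59488/314109, Gamma_tst = -1808/18477, Gamma_ttt = -19633/18477


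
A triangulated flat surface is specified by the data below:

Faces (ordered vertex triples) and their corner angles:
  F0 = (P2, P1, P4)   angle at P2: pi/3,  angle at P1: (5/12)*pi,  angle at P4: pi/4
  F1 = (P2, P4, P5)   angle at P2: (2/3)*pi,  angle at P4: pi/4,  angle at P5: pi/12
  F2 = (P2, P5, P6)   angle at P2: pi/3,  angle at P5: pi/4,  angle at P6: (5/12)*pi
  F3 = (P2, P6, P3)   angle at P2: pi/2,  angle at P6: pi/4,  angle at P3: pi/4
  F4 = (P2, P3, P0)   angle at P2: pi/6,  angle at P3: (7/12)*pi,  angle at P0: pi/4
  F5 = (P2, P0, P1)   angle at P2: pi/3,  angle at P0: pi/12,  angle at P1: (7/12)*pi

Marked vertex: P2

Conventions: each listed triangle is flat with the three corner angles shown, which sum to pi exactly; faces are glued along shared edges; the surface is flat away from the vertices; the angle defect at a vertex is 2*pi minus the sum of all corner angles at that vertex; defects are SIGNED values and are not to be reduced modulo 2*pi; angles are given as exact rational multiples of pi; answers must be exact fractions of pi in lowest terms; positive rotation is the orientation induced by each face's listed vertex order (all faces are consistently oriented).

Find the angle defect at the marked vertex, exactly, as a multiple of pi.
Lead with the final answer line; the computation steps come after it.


Answer: defect(P2) = -pi/3

Sum of corner angles at P2: (7/3)*pi
defect = 2*pi - (7/3)*pi


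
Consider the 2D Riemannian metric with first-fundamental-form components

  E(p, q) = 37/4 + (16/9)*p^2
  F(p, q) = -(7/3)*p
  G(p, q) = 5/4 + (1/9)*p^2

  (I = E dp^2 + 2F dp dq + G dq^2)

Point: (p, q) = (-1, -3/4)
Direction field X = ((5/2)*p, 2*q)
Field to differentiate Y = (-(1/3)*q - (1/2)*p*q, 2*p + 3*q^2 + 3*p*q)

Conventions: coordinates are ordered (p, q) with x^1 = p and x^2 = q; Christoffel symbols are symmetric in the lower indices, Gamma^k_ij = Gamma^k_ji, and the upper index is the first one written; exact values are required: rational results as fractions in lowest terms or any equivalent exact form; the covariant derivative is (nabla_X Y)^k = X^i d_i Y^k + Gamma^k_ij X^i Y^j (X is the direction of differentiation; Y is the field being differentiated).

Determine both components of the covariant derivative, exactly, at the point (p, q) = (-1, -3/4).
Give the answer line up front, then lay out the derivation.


Answer: (nabla_X Y)^p = -35727/28336, (nabla_X Y)^q = 587375/49588

E = 397/36, F = 7/3, G = 49/36 at the point
E_p = -32/9, E_q = 0, F_p = -7/3, F_q = 0, G_p = -2/9, G_q = 0
EG - F^2 = 12397/1296;  g^inv = (1296/12397) * [[49/36, -7/3], [-7/3, 397/36]]
first-kind symbols [ij,l] = (1/2)(d_i g_jl + d_j g_il - d_l g_ij): [pp,p] = E_p/2 = -16/9, [pp,q] = F_p - E_q/2 = -7/3, [pq,p] = E_q/2 = 0, [pq,q] = G_p/2 = -1/9, [qq,p] = F_q - G_p/2 = 1/9, [qq,q] = G_q/2 = 0
Gamma^p_ij = (G*[ij,p] - F*[ij,q])/(EG - F^2), Gamma^q_ij = (E*[ij,q] - F*[ij,p])/(EG - F^2)
Gamma_ppp = 80/253, Gamma_ppq = 48/1771, Gamma_pqq = 4/253, Gamma_qpp = -3996/1771, Gamma_qpq = -1588/12397, Gamma_qqq = -48/1771
X = (-5/2, -3/2), Y = (-1/8, 31/16) at the point


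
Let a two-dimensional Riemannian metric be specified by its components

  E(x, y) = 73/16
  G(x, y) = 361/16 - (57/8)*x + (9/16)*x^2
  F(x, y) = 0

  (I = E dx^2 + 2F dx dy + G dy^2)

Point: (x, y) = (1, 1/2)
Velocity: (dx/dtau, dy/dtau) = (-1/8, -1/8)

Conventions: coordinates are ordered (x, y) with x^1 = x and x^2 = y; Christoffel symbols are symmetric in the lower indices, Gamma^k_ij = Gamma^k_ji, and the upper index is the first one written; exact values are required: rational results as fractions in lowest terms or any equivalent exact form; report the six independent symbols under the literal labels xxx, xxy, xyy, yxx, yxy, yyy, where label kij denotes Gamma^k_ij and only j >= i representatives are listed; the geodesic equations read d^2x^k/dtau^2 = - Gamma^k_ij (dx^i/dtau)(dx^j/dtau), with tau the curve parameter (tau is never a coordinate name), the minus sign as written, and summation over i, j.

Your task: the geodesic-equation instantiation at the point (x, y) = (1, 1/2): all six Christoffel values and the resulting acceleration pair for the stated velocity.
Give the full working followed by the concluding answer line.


E = 73/16, F = 0, G = 16 at the point
E_x = 0, E_y = 0, F_x = 0, F_y = 0, G_x = -6, G_y = 0
EG - F^2 = 73;  g^inv = (1/73) * [[16, 0], [0, 73/16]]
first-kind symbols [ij,l] = (1/2)(d_i g_jl + d_j g_il - d_l g_ij): [xx,x] = E_x/2 = 0, [xx,y] = F_x - E_y/2 = 0, [xy,x] = E_y/2 = 0, [xy,y] = G_x/2 = -3, [yy,x] = F_y - G_x/2 = 3, [yy,y] = G_y/2 = 0
Gamma^x_ij = (G*[ij,x] - F*[ij,y])/(EG - F^2), Gamma^y_ij = (E*[ij,y] - F*[ij,x])/(EG - F^2)
Gamma_xxx = 0, Gamma_xxy = 0, Gamma_xyy = 48/73, Gamma_yxx = 0, Gamma_yxy = -3/16, Gamma_yyy = 0
d^2x/dtau^2 = -(Gamma_xxx*(-1/8)^2 + 2*Gamma_xxy*(-1/8)*(-1/8) + Gamma_xyy*(-1/8)^2) = -3/292
d^2y/dtau^2 = -(Gamma_yxx*(-1/8)^2 + 2*Gamma_yxy*(-1/8)*(-1/8) + Gamma_yyy*(-1/8)^2) = 3/512

Answer: Gamma_xxx = 0, Gamma_xxy = 0, Gamma_xyy = 48/73, Gamma_yxx = 0, Gamma_yxy = -3/16, Gamma_yyy = 0; accelerations (d^2x/dtau^2, d^2y/dtau^2) = (-3/292, 3/512)


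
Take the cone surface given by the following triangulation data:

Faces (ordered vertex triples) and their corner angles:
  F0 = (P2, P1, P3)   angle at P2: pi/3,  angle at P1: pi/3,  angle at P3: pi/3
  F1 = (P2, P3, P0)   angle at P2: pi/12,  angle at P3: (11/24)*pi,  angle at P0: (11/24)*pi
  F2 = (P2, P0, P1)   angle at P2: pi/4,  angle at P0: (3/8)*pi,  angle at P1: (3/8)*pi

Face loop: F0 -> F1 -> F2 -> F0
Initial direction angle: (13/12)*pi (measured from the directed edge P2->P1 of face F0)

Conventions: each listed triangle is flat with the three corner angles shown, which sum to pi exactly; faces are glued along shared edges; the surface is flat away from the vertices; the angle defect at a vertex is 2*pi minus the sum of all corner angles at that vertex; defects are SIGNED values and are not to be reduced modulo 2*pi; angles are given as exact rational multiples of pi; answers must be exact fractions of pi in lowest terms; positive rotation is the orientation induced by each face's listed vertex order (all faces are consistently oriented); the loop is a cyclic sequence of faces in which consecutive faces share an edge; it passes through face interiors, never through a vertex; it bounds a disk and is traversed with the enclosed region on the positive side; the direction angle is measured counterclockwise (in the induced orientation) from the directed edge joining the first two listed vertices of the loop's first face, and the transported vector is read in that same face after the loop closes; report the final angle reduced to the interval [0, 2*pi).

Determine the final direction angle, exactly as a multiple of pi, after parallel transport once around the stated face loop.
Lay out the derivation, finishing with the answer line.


enclosed vertex P2: corner angles sum to (2/3)*pi, defect = 2*pi - (2/3)*pi = (4/3)*pi
the rotation equals the total enclosed defect, so the final angle is initial + defects (mod 2*pi)
final angle = (13/12)*pi + (4/3)*pi = (5/12)*pi (mod 2*pi)

Answer: final direction angle = (5/12)*pi


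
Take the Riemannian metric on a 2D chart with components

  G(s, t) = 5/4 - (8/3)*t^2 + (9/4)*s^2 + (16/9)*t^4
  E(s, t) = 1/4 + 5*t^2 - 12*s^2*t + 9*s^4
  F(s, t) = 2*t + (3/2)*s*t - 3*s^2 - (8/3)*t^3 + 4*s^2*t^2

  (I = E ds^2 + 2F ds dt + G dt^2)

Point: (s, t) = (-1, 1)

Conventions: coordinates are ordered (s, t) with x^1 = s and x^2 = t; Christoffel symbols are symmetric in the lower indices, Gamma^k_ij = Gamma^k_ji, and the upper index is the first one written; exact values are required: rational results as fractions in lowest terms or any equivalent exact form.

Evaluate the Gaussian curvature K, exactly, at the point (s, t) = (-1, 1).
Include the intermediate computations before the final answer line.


E = 9/4, F = -7/6, G = 47/18, EG - F^2 = 325/72 at the point
E_s = -12, E_t = -2, F_s = -1/2, F_t = 1/2, G_s = -9/2, G_t = 16/9
E_tt = 10, F_st = -29/2, G_ss = 9/2
Compute both Brioschi determinants and normalise by (EG - F^2)^2.
M1 = [[-E_tt/2 + F_st - G_ss/2, E_s/2, F_s - E_t/2], [F_t - G_s/2, E, F], [G_t/2, F, G]] = [[-87/4, -6, 1/2], [11/4, 9/4, -7/6], [8/9, -7/6, 47/18]]; det M1 = -14825/288
M2 = [[0, E_t/2, G_s/2], [E_t/2, E, F], [G_s/2, F, G]] = [[0, -1, -9/4], [-1, 9/4, -7/6], [-9/4, -7/6, 47/18]]; det M2 = -11089/576
det M1 - det M2 = -6187/192; K = -6187/192 / (325/72)^2 = -167049/105625

Answer: K = -167049/105625


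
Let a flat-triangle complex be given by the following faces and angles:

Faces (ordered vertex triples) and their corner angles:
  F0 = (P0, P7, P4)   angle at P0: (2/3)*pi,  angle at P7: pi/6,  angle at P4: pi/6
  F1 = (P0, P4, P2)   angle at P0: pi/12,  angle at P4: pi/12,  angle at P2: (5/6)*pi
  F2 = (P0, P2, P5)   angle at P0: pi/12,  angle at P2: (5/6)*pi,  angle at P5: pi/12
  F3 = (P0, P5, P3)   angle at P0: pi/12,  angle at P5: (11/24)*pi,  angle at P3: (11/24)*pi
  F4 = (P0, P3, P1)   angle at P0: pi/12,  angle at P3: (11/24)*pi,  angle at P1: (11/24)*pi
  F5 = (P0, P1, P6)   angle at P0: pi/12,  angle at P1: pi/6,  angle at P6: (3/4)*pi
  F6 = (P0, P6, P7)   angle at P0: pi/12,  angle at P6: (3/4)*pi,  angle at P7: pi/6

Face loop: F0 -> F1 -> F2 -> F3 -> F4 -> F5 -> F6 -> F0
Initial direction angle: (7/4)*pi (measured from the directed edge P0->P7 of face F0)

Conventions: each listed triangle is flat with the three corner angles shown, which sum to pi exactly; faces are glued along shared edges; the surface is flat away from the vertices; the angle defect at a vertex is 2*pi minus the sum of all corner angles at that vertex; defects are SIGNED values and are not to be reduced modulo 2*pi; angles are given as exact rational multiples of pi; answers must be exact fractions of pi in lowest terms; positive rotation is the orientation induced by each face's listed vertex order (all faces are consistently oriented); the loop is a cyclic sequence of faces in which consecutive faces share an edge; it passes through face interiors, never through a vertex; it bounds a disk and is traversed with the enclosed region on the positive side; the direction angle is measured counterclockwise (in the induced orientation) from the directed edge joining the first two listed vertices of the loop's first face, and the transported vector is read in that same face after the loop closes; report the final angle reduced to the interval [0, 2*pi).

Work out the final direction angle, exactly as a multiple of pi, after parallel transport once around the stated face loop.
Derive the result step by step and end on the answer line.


enclosed vertex P0: corner angles sum to (7/6)*pi, defect = 2*pi - (7/6)*pi = (5/6)*pi
holonomy = initial angle + sum of enclosed defects (mod 2*pi), positive in the induced orientation
final angle = (7/4)*pi + (5/6)*pi = (7/12)*pi (mod 2*pi)

Answer: final direction angle = (7/12)*pi


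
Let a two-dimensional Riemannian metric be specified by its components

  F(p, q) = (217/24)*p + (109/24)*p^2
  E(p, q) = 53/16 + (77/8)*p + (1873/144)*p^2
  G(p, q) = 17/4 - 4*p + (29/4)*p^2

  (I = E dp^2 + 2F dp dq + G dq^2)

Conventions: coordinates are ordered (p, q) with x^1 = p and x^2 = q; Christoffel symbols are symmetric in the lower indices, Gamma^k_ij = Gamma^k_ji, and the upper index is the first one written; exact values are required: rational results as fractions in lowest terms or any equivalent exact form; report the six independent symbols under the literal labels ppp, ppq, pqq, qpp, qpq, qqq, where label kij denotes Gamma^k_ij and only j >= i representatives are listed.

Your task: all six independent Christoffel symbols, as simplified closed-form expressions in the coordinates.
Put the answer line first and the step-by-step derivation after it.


Answer: Gamma_ppp = (30555*p^3 - 80830*p^2 - 26336*p + 11781)/(42436*p^4 - 37080*p^3 - 23591*p^2 + 15930*p + 8109), Gamma_ppq = (-18966*p^3 - 32526*p^2 + 10416*p)/(42436*p^4 - 37080*p^3 - 23591*p^2 + 15930*p + 8109), Gamma_pqq = (-30276*p^3 + 25056*p^2 - 22356*p + 4896)/(42436*p^4 - 37080*p^3 - 23591*p^2 + 15930*p + 8109), Gamma_qpp = (204157*p^3 + 226611*p^2 + 254367*p + 103509)/(254616*p^4 - 222480*p^3 - 141546*p^2 + 95580*p + 48654), Gamma_qpq = (54317*p^3 + 25210*p^2 + 2745*p - 3816)/(42436*p^4 - 37080*p^3 - 23591*p^2 + 15930*p + 8109), Gamma_qqq = (18966*p^3 + 32526*p^2 - 10416*p)/(42436*p^4 - 37080*p^3 - 23591*p^2 + 15930*p + 8109)

E = 53/16 + (77/8)*p + (1873/144)*p^2; F = (217/24)*p + (109/24)*p^2; G = 17/4 - 4*p + (29/4)*p^2
Gamma^k_ij = (1/2) g^{kl} (d_i g_jl + d_j g_il - d_l g_ij), with g^inv = (1/(EG-F^2)) [[G, -F], [-F, E]]
first partials: E_p = 77/8 + (1873/72)*p, E_q = 0, F_p = 217/24 + (109/12)*p, F_q = 0, G_p = -4 + (29/2)*p, G_q = 0
D = EG - F^2 = 901/64 + (885/32)*p - (23591/576)*p^2 - (515/8)*p^3 + (10609/144)*p^4
expanded: Gamma^p_pp = (G E_p - 2F F_p + F E_q)/(2D), Gamma^p_pq = (G E_q - F G_p)/(2D), Gamma^p_qq = (2G F_q - G G_p - F G_q)/(2D), Gamma^q_pp = (2E F_p - E E_q - F E_p)/(2D), Gamma^q_pq = (E G_p - F E_q)/(2D), Gamma^q_qq = (E G_q - 2F F_q + F G_p)/(2D); substitute and cancel common factors


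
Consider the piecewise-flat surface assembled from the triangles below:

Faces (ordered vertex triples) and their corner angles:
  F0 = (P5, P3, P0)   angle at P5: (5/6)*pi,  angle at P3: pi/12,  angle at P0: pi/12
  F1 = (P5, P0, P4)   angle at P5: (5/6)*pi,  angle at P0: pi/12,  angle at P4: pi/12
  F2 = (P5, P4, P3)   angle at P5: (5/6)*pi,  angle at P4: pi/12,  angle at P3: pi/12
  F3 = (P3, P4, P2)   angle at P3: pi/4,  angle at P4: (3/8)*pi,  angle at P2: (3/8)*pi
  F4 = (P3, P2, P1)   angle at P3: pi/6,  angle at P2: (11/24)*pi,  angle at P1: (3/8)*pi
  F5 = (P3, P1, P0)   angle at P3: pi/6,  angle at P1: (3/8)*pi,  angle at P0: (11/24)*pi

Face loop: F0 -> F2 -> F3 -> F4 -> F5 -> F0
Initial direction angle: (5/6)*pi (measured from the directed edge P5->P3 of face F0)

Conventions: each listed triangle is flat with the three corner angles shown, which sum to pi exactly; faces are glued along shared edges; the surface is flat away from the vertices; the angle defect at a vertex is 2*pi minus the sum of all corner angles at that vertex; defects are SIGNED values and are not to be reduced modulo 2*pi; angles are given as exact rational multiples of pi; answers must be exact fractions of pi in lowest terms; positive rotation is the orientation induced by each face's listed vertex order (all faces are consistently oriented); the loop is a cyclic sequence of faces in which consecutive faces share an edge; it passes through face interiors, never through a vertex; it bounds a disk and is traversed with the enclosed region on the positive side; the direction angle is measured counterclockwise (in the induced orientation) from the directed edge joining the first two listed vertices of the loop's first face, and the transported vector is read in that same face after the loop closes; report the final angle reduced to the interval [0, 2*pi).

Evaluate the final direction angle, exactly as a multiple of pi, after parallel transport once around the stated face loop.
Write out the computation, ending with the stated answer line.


enclosed vertex P3: corner angles sum to (3/4)*pi, defect = 2*pi - (3/4)*pi = (5/4)*pi
holonomy = initial angle + sum of enclosed defects (mod 2*pi), positive in the induced orientation
final angle = (5/6)*pi + (5/4)*pi = pi/12 (mod 2*pi)

Answer: final direction angle = pi/12


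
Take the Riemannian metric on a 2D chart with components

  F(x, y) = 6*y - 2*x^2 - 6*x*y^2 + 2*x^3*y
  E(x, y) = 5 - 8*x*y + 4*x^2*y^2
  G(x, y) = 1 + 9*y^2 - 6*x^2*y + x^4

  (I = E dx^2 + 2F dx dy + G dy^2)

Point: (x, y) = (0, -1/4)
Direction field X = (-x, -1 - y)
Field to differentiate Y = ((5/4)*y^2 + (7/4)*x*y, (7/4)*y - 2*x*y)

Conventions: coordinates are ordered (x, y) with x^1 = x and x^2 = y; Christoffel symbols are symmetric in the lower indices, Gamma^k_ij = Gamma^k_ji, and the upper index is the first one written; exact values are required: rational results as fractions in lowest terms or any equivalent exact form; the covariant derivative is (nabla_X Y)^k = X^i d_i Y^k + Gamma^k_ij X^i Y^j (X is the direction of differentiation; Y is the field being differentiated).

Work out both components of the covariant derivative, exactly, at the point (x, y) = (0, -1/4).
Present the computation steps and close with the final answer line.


E = 5, F = -3/2, G = 25/16 at the point
E_x = 2, E_y = 0, F_x = -3/8, F_y = 6, G_x = 0, G_y = -9/2
EG - F^2 = 89/16;  g^inv = (16/89) * [[25/16, 3/2], [3/2, 5]]
first-kind symbols [ij,l] = (1/2)(d_i g_jl + d_j g_il - d_l g_ij): [xx,x] = E_x/2 = 1, [xx,y] = F_x - E_y/2 = -3/8, [xy,x] = E_y/2 = 0, [xy,y] = G_x/2 = 0, [yy,x] = F_y - G_x/2 = 6, [yy,y] = G_y/2 = -9/4
Gamma^x_ij = (G*[ij,x] - F*[ij,y])/(EG - F^2), Gamma^y_ij = (E*[ij,y] - F*[ij,x])/(EG - F^2)
Gamma_xxx = 16/89, Gamma_xxy = 0, Gamma_xyy = 96/89, Gamma_yxx = -6/89, Gamma_yxy = 0, Gamma_yyy = -36/89
X = (0, -3/4), Y = (5/64, -7/16) at the point

Answer: (nabla_X Y)^x = 2343/2848, (nabla_X Y)^y = -1029/712


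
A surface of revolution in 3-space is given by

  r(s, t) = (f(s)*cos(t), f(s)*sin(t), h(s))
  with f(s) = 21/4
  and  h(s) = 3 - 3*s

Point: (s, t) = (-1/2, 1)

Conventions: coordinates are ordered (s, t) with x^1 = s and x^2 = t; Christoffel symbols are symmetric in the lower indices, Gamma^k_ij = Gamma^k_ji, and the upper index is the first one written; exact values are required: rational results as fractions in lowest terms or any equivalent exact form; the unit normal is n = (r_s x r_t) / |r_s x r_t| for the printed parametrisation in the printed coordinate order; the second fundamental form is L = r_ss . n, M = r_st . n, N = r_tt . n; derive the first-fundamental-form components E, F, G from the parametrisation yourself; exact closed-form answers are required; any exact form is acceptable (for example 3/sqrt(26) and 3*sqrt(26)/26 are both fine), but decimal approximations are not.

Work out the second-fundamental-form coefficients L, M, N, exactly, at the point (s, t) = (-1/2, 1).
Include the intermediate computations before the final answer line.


f = 21/4, f' = 0, f'' = 0, h' = -3, h'' = 0
E = 9, F = 0, G = 441/16; answer radicand W^2 = 9
unnormalised second-form numerators: l = 0, m = 0, n = -63/4; L = l/sqrt(9), and similarly M = m/sqrt(W^2), N = n/sqrt(W^2)

Answer: L = 0, M = 0, N = -21/4


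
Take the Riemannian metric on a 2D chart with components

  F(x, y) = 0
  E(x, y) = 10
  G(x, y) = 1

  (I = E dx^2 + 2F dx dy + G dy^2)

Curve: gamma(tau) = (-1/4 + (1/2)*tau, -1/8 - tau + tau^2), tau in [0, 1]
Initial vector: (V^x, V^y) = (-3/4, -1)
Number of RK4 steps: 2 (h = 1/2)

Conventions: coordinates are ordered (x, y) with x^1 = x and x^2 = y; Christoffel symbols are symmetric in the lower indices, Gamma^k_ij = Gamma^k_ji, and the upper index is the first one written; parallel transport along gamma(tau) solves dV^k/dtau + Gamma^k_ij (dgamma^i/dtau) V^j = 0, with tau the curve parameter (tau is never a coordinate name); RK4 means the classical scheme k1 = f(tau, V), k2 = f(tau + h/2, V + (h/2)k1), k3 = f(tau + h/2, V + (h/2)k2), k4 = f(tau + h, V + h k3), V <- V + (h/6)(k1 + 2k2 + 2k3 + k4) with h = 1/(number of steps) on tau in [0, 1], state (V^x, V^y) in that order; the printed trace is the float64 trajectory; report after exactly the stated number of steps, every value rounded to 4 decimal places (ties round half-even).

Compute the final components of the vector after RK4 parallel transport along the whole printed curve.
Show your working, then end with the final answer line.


gamma'(tau) = (1/2, -1 + 2*tau); f(tau, V)^k = -Gamma^k_ij(gamma(tau)) gamma'^i(tau) V^j; h = 1/2; intermediate values shown to 6 dp
curve data and Christoffel symbols at the stage parameters:
  tau = 0.000000: gamma = (-0.250000, -0.125000), gamma' = (0.500000, -1.000000); Gamma_xxx = 0.000000, Gamma_xxy = 0.000000, Gamma_xyy = 0.000000, Gamma_yxx = 0.000000, Gamma_yxy = 0.000000, Gamma_yyy = 0.000000
  tau = 0.250000: gamma = (-0.125000, -0.312500), gamma' = (0.500000, -0.500000); Gamma_xxx = 0.000000, Gamma_xxy = 0.000000, Gamma_xyy = 0.000000, Gamma_yxx = 0.000000, Gamma_yxy = 0.000000, Gamma_yyy = 0.000000
  tau = 0.500000: gamma = (0.000000, -0.375000), gamma' = (0.500000, 0.000000); Gamma_xxx = 0.000000, Gamma_xxy = 0.000000, Gamma_xyy = 0.000000, Gamma_yxx = 0.000000, Gamma_yxy = 0.000000, Gamma_yyy = 0.000000
  tau = 0.750000: gamma = (0.125000, -0.312500), gamma' = (0.500000, 0.500000); Gamma_xxx = 0.000000, Gamma_xxy = 0.000000, Gamma_xyy = 0.000000, Gamma_yxx = 0.000000, Gamma_yxy = 0.000000, Gamma_yyy = 0.000000
  tau = 1.000000: gamma = (0.250000, -0.125000), gamma' = (0.500000, 1.000000); Gamma_xxx = 0.000000, Gamma_xxy = 0.000000, Gamma_xyy = 0.000000, Gamma_yxx = 0.000000, Gamma_yxy = 0.000000, Gamma_yyy = 0.000000
step 0: V^x = -0.7500, V^y = -1.0000
step 1: k1 = (0.000000, 0.000000), k2 = (0.000000, 0.000000), k3 = (0.000000, 0.000000), k4 = (0.000000, 0.000000); V <- V + (h/6)(k1 + 2k2 + 2k3 + k4): V^x = -0.7500, V^y = -1.0000
step 2: k1 = (0.000000, 0.000000), k2 = (0.000000, 0.000000), k3 = (0.000000, 0.000000), k4 = (0.000000, 0.000000); V <- V + (h/6)(k1 + 2k2 + 2k3 + k4): V^x = -0.7500, V^y = -1.0000

Answer: V^x = -0.7500, V^y = -1.0000


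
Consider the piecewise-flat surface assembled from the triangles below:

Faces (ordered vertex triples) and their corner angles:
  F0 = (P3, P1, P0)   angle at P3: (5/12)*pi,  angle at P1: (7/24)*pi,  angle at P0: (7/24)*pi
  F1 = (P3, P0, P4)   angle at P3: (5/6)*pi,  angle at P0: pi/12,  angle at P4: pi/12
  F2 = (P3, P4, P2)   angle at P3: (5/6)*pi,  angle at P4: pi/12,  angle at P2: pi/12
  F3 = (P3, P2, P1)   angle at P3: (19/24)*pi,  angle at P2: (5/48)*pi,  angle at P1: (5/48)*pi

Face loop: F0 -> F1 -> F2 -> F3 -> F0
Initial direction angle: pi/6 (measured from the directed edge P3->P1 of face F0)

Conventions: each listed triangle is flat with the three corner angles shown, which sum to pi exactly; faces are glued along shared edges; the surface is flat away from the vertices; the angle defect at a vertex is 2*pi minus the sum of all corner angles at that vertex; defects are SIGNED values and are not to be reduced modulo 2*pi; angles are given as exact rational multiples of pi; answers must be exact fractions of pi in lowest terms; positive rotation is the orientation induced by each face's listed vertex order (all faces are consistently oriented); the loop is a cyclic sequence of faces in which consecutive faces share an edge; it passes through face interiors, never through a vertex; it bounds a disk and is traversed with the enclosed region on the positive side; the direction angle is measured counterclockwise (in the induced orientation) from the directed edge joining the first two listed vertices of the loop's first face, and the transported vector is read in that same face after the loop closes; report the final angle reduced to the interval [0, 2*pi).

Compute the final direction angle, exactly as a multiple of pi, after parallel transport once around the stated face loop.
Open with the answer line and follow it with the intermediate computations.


Answer: final direction angle = (31/24)*pi

enclosed vertex P3: corner angles sum to (23/8)*pi, defect = 2*pi - (23/8)*pi = (-7/8)*pi
adding the enclosed defects to the starting angle (mod 2*pi, induced orientation) gives the holonomy
final angle = pi/6 - (7/8)*pi = (31/24)*pi (mod 2*pi)


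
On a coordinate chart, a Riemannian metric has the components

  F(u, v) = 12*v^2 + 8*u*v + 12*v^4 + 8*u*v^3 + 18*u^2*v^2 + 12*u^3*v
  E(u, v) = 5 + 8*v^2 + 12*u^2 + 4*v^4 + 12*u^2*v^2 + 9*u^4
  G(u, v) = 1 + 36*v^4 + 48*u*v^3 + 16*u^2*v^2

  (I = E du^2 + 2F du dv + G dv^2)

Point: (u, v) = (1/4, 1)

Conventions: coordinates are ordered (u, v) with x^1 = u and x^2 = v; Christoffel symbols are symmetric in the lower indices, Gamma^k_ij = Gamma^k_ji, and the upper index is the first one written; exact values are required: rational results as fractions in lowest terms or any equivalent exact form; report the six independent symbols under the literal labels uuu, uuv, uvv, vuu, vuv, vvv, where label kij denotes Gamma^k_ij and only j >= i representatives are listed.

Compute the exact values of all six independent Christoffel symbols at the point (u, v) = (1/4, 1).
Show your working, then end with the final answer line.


E = 4745/256, F = 469/16, G = 50 at the point
E_u = 201/16, E_v = 67/2, F_u = 109/4, F_v = 1319/16, G_u = 56, G_v = 182
EG - F^2 = 17289/256;  g^inv = (256/17289) * [[50, -469/16], [-469/16, 4745/256]]
first-kind symbols [ij,l] = (1/2)(d_i g_jl + d_j g_il - d_l g_ij): [uu,u] = E_u/2 = 201/32, [uu,v] = F_u - E_v/2 = 21/2, [uv,u] = E_v/2 = 67/4, [uv,v] = G_u/2 = 28, [vv,u] = F_v - G_u/2 = 871/16, [vv,v] = G_v/2 = 91
Gamma^u_ij = (G*[ij,u] - F*[ij,v])/(EG - F^2), Gamma^v_ij = (E*[ij,v] - F*[ij,u])/(EG - F^2)

Answer: Gamma_uuu = 536/5763, Gamma_uuv = 4288/17289, Gamma_uvv = 13936/17289, Gamma_vuu = 896/5763, Gamma_vuv = 7168/17289, Gamma_vvv = 23296/17289


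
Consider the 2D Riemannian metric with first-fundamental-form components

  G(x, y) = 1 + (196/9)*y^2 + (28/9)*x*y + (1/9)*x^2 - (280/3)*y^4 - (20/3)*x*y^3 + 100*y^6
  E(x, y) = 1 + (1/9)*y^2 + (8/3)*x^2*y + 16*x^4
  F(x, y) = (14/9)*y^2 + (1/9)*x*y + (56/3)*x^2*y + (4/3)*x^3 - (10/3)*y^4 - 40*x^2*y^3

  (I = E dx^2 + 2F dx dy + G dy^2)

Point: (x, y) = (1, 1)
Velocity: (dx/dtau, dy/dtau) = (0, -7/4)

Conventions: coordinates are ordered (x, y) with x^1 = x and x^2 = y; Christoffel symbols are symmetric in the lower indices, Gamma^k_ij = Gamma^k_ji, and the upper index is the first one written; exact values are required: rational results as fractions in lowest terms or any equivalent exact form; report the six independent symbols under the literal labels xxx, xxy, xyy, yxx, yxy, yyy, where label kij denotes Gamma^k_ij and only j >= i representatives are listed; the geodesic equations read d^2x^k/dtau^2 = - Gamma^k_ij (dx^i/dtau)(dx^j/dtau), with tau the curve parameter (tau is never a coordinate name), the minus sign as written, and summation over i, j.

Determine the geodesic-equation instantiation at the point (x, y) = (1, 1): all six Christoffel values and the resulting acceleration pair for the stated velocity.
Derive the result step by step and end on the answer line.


E = 178/9, F = -65/3, G = 26 at the point
E_x = 208/3, E_y = 26/9, F_x = -347/9, F_y = -1003/9, G_x = -10/3, G_y = 760/3
EG - F^2 = 403/9;  g^inv = (9/403) * [[26, 65/3], [65/3, 178/9]]
first-kind symbols [ij,l] = (1/2)(d_i g_jl + d_j g_il - d_l g_ij): [xx,x] = E_x/2 = 104/3, [xx,y] = F_x - E_y/2 = -40, [xy,x] = E_y/2 = 13/9, [xy,y] = G_x/2 = -5/3, [yy,x] = F_y - G_x/2 = -988/9, [yy,y] = G_y/2 = 380/3
Gamma^x_ij = (G*[ij,x] - F*[ij,y])/(EG - F^2), Gamma^y_ij = (E*[ij,y] - F*[ij,x])/(EG - F^2)
Gamma_xxx = 24/31, Gamma_xxy = 1/31, Gamma_xyy = -76/31, Gamma_yxx = -360/403, Gamma_yxy = -15/403, Gamma_yyy = 1140/403
d^2x/dtau^2 = -(Gamma_xxx*(0)^2 + 2*Gamma_xxy*(0)*(-7/4) + Gamma_xyy*(-7/4)^2) = 931/124
d^2y/dtau^2 = -(Gamma_yxx*(0)^2 + 2*Gamma_yxy*(0)*(-7/4) + Gamma_yyy*(-7/4)^2) = -13965/1612

Answer: Gamma_xxx = 24/31, Gamma_xxy = 1/31, Gamma_xyy = -76/31, Gamma_yxx = -360/403, Gamma_yxy = -15/403, Gamma_yyy = 1140/403; accelerations (d^2x/dtau^2, d^2y/dtau^2) = (931/124, -13965/1612)


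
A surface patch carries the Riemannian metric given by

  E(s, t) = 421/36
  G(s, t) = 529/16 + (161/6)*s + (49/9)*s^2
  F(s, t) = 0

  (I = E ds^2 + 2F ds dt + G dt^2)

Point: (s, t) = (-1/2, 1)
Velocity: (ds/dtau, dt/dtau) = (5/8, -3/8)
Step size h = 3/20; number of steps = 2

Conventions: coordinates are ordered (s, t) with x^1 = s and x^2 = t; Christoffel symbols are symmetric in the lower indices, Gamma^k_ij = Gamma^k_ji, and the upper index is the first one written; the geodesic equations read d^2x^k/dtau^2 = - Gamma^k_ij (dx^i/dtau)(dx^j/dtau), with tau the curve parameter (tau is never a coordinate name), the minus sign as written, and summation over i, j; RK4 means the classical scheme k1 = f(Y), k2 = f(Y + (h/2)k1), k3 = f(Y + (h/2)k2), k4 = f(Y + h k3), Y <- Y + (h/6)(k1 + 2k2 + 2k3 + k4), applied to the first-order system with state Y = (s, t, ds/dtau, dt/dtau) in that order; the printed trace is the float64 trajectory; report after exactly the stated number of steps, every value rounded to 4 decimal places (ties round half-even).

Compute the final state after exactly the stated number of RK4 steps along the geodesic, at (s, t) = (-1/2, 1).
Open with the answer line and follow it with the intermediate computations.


Answer: s = -0.3072, t = 0.8975, ds/dtau = 0.6586, dt/dtau = -0.3110

f(Y) = (ds/dtau, dt/dtau, -Gamma^s_ij Y'^i Y'^j, -Gamma^t_ij Y'^i Y'^j) with the Gammas evaluated at the stage position; h = 0.150000; intermediate values shown to 6 dp
step 0: s = -0.5000, t = 1.0000, ds/dtau = 0.6250, dt/dtau = -0.3750
step 1:
  k1: at (s, t) = (-0.500000, 1.000000), (ds/dtau, dt/dtau) = (0.625000, -0.375000); Gamma_sss = 0.000000, Gamma_sst = 0.000000, Gamma_stt = -0.914489, Gamma_tss = 0.000000, Gamma_tst = 0.509091, Gamma_ttt = 0.000000; k1 = (0.625000, -0.375000, 0.128600, 0.238636)
  k2: at (s, t) = (-0.453125, 0.971875), (ds/dtau, dt/dtau) = (0.634645, -0.357102); Gamma_sss = 0.000000, Gamma_sst = 0.000000, Gamma_stt = -0.936312, Gamma_tss = 0.000000, Gamma_tst = 0.497225, Gamma_ttt = 0.000000; k2 = (0.634645, -0.357102, 0.119400, 0.225375)
  k3: at (s, t) = (-0.452402, 0.973217), (ds/dtau, dt/dtau) = (0.633955, -0.358097); Gamma_sss = 0.000000, Gamma_sst = 0.000000, Gamma_stt = -0.936649, Gamma_tss = 0.000000, Gamma_tst = 0.497047, Gamma_ttt = 0.000000; k3 = (0.633955, -0.358097, 0.120110, 0.225676)
  k4: at (s, t) = (-0.404907, 0.946285), (ds/dtau, dt/dtau) = (0.643016, -0.341149); Gamma_sss = 0.000000, Gamma_sst = 0.000000, Gamma_stt = -0.958761, Gamma_tss = 0.000000, Gamma_tst = 0.485583, Gamma_ttt = 0.000000; k4 = (0.643016, -0.341149, 0.111583, 0.213039)
  Y <- Y + (h/6)(k1 + 2k2 + 2k3 + k4): s = -0.4049, t = 0.9463, ds/dtau = 0.6430, dt/dtau = -0.3412
step 2:
  k1: at (s, t) = (-0.404870, 0.946336), (ds/dtau, dt/dtau) = (0.642980, -0.341156); Gamma_sss = 0.000000, Gamma_sst = 0.000000, Gamma_stt = -0.958778, Gamma_tss = 0.000000, Gamma_tst = 0.485575, Gamma_ttt = 0.000000; k1 = (0.642980, -0.341156, 0.111589, 0.213028)
  k2: at (s, t) = (-0.356646, 0.920750), (ds/dtau, dt/dtau) = (0.651349, -0.325178); Gamma_sss = 0.000000, Gamma_sst = 0.000000, Gamma_stt = -0.981229, Gamma_tss = 0.000000, Gamma_tst = 0.474464, Gamma_ttt = 0.000000; k2 = (0.651349, -0.325178, 0.103756, 0.200988)
  k3: at (s, t) = (-0.356018, 0.921948), (ds/dtau, dt/dtau) = (0.650762, -0.326081); Gamma_sss = 0.000000, Gamma_sst = 0.000000, Gamma_stt = -0.981521, Gamma_tss = 0.000000, Gamma_tst = 0.474323, Gamma_ttt = 0.000000; k3 = (0.650762, -0.326081, 0.104364, 0.201304)
  k4: at (s, t) = (-0.307255, 0.897424), (ds/dtau, dt/dtau) = (0.658635, -0.310960); Gamma_sss = 0.000000, Gamma_sst = 0.000000, Gamma_stt = -1.004223, Gamma_tss = 0.000000, Gamma_tst = 0.463600, Gamma_ttt = 0.000000; k4 = (0.658635, -0.310960, 0.097104, 0.189899)
  Y <- Y + (h/6)(k1 + 2k2 + 2k3 + k4): s = -0.3072, t = 0.8975, ds/dtau = 0.6586, dt/dtau = -0.3110
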